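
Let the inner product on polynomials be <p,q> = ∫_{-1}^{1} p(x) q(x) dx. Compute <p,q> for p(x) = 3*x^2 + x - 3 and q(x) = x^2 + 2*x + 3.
<p,q> = -172/15

Expand the product: p(x)·q(x) = 3*x^4 + 7*x^3 + 8*x^2 - 3*x - 9.
∫_{-1}^{1} of each monomial x^k gives [2/(k+1) if k even, 0 if k odd]. Integrating term-by-term (or equivalently evaluating the antiderivative F(x) = 3*x^5/5 + 7*x^4/4 + 8*x^3/3 - 3*x^2/2 - 9*x at the endpoints):
  F(1) − F(−1) = -329/60 − (359/60) = -172/15.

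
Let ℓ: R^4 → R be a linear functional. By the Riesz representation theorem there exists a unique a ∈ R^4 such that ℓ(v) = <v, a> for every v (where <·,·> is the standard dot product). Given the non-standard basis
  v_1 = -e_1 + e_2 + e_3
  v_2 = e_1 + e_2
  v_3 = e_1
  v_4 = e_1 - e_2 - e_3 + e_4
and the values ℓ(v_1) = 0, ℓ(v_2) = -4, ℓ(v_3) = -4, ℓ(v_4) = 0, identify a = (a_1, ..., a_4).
a = (-4, 0, -4, 0)

Write a = (a_1, ..., a_4) in the standard basis. For each basis vector v_i, ℓ(v_i) = <v_i, a> is a linear equation in the a_j's. Collect the n equations into a matrix system V a = ℓ, where row i of V is v_i (expressed in the standard basis). Since V is invertible (lower-triangular with 1s on the diagonal, up to permutation), solve by back-substitution:
  V =
[[-1, 1, 1, 0],
 [1, 1, 0, 0],
 [1, 0, 0, 0],
 [1, -1, -1, 1]]
  V a = (0, -4, -4, 0)
Solving gives a = (-4, 0, -4, 0).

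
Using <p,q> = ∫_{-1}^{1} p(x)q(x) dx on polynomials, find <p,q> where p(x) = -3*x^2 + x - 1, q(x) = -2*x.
<p,q> = -4/3

Expand the product: p(x)·q(x) = 6*x^3 - 2*x^2 + 2*x.
∫_{-1}^{1} of each monomial x^k gives [2/(k+1) if k even, 0 if k odd]. Integrating term-by-term (or equivalently evaluating the antiderivative F(x) = 3*x^4/2 - 2*x^3/3 + x^2 at the endpoints):
  F(1) − F(−1) = 11/6 − (19/6) = -4/3.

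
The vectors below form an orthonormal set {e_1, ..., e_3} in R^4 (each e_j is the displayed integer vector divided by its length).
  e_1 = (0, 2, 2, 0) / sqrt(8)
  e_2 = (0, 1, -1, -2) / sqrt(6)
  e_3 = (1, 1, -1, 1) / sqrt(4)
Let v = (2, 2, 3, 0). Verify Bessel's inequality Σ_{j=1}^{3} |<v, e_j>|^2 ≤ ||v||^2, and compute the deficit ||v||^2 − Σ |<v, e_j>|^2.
Σ |<v, e_j>|^2 = 155/12; ||v||^2 = 17; deficit = 49/12

Write each e_j = u_j / sqrt(<u_j, u_j>) where u_j is the displayed integer vector. Then <v, e_j> = <v, u_j> / sqrt(<u_j, u_j>), so |<v, e_j>|^2 = <v, u_j>^2 / <u_j, u_j>.
Coefficients: <v, e_1> = 10/sqrt(8), <v, e_2> = -1/sqrt(6), <v, e_3> = 1/sqrt(4).
Square and sum: Σ |<v, e_j>|^2 = 155/12.
Compute ||v||^2 = v·v = 17.
Deficit = 17 − 155/12 = 49/12 ≥ 0, confirming Bessel's inequality. (The deficit equals ||v − Σ <v,e_j> e_j||^2, the squared distance from v to span{e_j}.)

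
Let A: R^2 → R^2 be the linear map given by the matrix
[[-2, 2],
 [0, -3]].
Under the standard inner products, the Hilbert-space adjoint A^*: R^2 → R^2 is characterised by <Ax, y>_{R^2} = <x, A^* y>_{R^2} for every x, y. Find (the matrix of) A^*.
A^* = A^T =
[[-2, 0],
 [2, -3]]

For real matrices with standard dot products, the defining identity <Ax, y> = <x, A^* y> gives (Ax)^T y = x^T (A^*) y, i.e. x^T A^T y = x^T (A^*) y. Since this holds for all x, y, we must have A^* = A^T. Therefore
A^* =
[[-2, 0],
 [2, -3]].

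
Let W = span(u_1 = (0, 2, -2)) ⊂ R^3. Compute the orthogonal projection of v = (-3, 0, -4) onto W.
proj_W(v) = (0, 2, -2)

Set up U = [u_1 | ... | u_1] ∈ R^(3×1). The projector onto W = col(U) is P = U (U^T U)^(-1) U^T.
Compute U^T U =
  [8],
and U^T v = (8).
Solve U^T U · c = U^T v for the coefficients: c = (1). The projection is proj_W(v) = U c.
Check: (v - proj_W(v)) · u_1 = 0  (should be 0).
Result: proj_W(v) = (0, 2, -2).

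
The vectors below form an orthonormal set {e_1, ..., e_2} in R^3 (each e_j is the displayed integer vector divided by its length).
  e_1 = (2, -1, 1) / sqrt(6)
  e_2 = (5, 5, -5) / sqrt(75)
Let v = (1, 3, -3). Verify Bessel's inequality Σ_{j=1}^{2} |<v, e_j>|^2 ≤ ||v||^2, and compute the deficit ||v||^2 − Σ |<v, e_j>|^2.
Σ |<v, e_j>|^2 = 19; ||v||^2 = 19; deficit = 0

Write each e_j = u_j / sqrt(<u_j, u_j>) where u_j is the displayed integer vector. Then <v, e_j> = <v, u_j> / sqrt(<u_j, u_j>), so |<v, e_j>|^2 = <v, u_j>^2 / <u_j, u_j>.
Coefficients: <v, e_1> = -4/sqrt(6), <v, e_2> = 35/sqrt(75).
Square and sum: Σ |<v, e_j>|^2 = 19.
Compute ||v||^2 = v·v = 19.
Deficit = 19 − 19 = 0 ≥ 0, confirming Bessel's inequality. (The deficit equals ||v − Σ <v,e_j> e_j||^2, the squared distance from v to span{e_j}.)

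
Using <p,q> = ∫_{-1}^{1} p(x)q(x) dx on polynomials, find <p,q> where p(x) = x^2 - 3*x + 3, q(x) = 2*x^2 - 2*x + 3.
<p,q> = 144/5

Expand the product: p(x)·q(x) = 2*x^4 - 8*x^3 + 15*x^2 - 15*x + 9.
∫_{-1}^{1} of each monomial x^k gives [2/(k+1) if k even, 0 if k odd]. Integrating term-by-term (or equivalently evaluating the antiderivative F(x) = 2*x^5/5 - 2*x^4 + 5*x^3 - 15*x^2/2 + 9*x at the endpoints):
  F(1) − F(−1) = 49/10 − (-239/10) = 144/5.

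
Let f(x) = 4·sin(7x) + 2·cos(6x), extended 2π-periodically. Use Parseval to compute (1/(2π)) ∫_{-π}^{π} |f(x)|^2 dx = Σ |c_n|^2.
Σ |c_n|^2 = 10

Expand |f|^2 and use orthogonality of {sin(nx), cos(mx)} on [-π, π]:
  ∫_{-π}^{π} sin(nx)^2 dx = π, ∫ cos(mx)^2 dx = π, and cross terms integrate to 0.
So ∫_{-π}^{π} f(x)^2 dx = 4^2 · π + 2^2 · π = (16 + 4)π.
Divide by 2π: (16 + 4)/2 = 10.
By Parseval, this equals Σ |c_n|^2.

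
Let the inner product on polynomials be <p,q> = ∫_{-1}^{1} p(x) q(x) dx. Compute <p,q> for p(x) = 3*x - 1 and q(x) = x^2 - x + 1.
<p,q> = -14/3

Expand the product: p(x)·q(x) = 3*x^3 - 4*x^2 + 4*x - 1.
∫_{-1}^{1} of each monomial x^k gives [2/(k+1) if k even, 0 if k odd]. Integrating term-by-term (or equivalently evaluating the antiderivative F(x) = 3*x^4/4 - 4*x^3/3 + 2*x^2 - x at the endpoints):
  F(1) − F(−1) = 5/12 − (61/12) = -14/3.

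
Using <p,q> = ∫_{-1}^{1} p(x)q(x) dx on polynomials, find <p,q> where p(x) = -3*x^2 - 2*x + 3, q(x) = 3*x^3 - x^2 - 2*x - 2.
<p,q> = -128/15

Expand the product: p(x)·q(x) = -9*x^5 - 3*x^4 + 17*x^3 + 7*x^2 - 2*x - 6.
∫_{-1}^{1} of each monomial x^k gives [2/(k+1) if k even, 0 if k odd]. Integrating term-by-term (or equivalently evaluating the antiderivative F(x) = -3*x^6/2 - 3*x^5/5 + 17*x^4/4 + 7*x^3/3 - x^2 - 6*x at the endpoints):
  F(1) − F(−1) = -151/60 − (361/60) = -128/15.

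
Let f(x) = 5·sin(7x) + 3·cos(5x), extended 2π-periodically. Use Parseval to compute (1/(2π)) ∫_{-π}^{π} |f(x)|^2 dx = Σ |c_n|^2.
Σ |c_n|^2 = 17

Expand |f|^2 and use orthogonality of {sin(nx), cos(mx)} on [-π, π]:
  ∫_{-π}^{π} sin(nx)^2 dx = π, ∫ cos(mx)^2 dx = π, and cross terms integrate to 0.
So ∫_{-π}^{π} f(x)^2 dx = 5^2 · π + 3^2 · π = (25 + 9)π.
Divide by 2π: (25 + 9)/2 = 17.
By Parseval, this equals Σ |c_n|^2.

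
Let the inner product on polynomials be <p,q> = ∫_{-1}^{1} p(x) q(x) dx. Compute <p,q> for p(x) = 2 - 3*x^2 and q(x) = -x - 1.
<p,q> = -2

Expand the product: p(x)·q(x) = 3*x^3 + 3*x^2 - 2*x - 2.
∫_{-1}^{1} of each monomial x^k gives [2/(k+1) if k even, 0 if k odd]. Integrating term-by-term (or equivalently evaluating the antiderivative F(x) = 3*x^4/4 + x^3 - x^2 - 2*x at the endpoints):
  F(1) − F(−1) = -5/4 − (3/4) = -2.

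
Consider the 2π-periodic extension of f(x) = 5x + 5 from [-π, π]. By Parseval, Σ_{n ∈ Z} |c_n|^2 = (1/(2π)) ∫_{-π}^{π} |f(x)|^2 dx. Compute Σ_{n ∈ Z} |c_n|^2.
Σ |c_n|^2 = 25π^2/3 + 25

Expand and integrate term by term over [-π, π]:
  ∫ (5x)^2 dx = 25·(2π^3/3); ∫ 2·5·(5)·x dx = 0 (odd integrand); ∫ 5^2 dx = 25·2π.
So (1/(2π)) ∫_{-π}^{π} (5x + 5)^2 dx = 25π^2/3 + 25 = 25π^2/3 + 25.
Parseval ⇒ Σ |c_n|^2 = 25π^2/3 + 25.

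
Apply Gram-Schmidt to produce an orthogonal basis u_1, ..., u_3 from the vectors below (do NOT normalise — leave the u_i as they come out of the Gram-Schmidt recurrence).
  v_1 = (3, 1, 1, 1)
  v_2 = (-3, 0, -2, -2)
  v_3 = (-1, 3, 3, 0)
Orthogonal basis:
  u_1 = (3, 1, 1, 1)
  u_2 = (1/4, 13/12, -11/12, -11/12)
  u_3 = (-62/35, 93/35, 99/35, -6/35)

Apply the Gram-Schmidt recurrence
  u_1 = v_1
  u_i = v_i − Σ_{j<i} ((v_i · u_j) / (u_j · u_j)) · u_j.

Step by step this gives:
  u_1 = (3, 1, 1, 1)
  u_2 = (1/4, 13/12, -11/12, -11/12)
  u_3 = (-62/35, 93/35, 99/35, -6/35)

Orthogonality check:
  u_2 · u_1 = 0 (should be 0)
  u_3 · u_1 = 0 (should be 0)
  u_3 · u_2 = 0 (should be 0)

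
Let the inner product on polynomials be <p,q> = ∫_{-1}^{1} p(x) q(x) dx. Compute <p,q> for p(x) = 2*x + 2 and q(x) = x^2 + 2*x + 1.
<p,q> = 8

Expand the product: p(x)·q(x) = 2*x^3 + 6*x^2 + 6*x + 2.
∫_{-1}^{1} of each monomial x^k gives [2/(k+1) if k even, 0 if k odd]. Integrating term-by-term (or equivalently evaluating the antiderivative F(x) = x^4/2 + 2*x^3 + 3*x^2 + 2*x at the endpoints):
  F(1) − F(−1) = 15/2 − (-1/2) = 8.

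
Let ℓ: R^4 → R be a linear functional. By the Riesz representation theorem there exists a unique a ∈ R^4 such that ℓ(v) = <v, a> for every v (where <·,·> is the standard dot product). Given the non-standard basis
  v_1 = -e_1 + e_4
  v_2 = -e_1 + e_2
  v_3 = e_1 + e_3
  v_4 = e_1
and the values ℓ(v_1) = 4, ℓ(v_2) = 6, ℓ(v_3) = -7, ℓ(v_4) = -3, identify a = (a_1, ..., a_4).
a = (-3, 3, -4, 1)

Write a = (a_1, ..., a_4) in the standard basis. For each basis vector v_i, ℓ(v_i) = <v_i, a> is a linear equation in the a_j's. Collect the n equations into a matrix system V a = ℓ, where row i of V is v_i (expressed in the standard basis). Since V is invertible (lower-triangular with 1s on the diagonal, up to permutation), solve by back-substitution:
  V =
[[-1, 0, 0, 1],
 [-1, 1, 0, 0],
 [1, 0, 1, 0],
 [1, 0, 0, 0]]
  V a = (4, 6, -7, -3)
Solving gives a = (-3, 3, -4, 1).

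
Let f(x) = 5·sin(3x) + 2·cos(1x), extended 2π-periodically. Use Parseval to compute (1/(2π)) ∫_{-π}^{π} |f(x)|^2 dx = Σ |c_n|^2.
Σ |c_n|^2 = 29/2

Expand |f|^2 and use orthogonality of {sin(nx), cos(mx)} on [-π, π]:
  ∫_{-π}^{π} sin(nx)^2 dx = π, ∫ cos(mx)^2 dx = π, and cross terms integrate to 0.
So ∫_{-π}^{π} f(x)^2 dx = 5^2 · π + 2^2 · π = (25 + 4)π.
Divide by 2π: (25 + 4)/2 = 29/2.
By Parseval, this equals Σ |c_n|^2.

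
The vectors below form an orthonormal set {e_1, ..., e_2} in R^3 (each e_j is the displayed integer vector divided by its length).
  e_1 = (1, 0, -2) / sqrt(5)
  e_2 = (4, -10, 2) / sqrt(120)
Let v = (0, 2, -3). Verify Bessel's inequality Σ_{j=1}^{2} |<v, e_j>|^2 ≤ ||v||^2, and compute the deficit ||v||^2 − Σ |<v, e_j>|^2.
Σ |<v, e_j>|^2 = 77/6; ||v||^2 = 13; deficit = 1/6

Write each e_j = u_j / sqrt(<u_j, u_j>) where u_j is the displayed integer vector. Then <v, e_j> = <v, u_j> / sqrt(<u_j, u_j>), so |<v, e_j>|^2 = <v, u_j>^2 / <u_j, u_j>.
Coefficients: <v, e_1> = 6/sqrt(5), <v, e_2> = -26/sqrt(120).
Square and sum: Σ |<v, e_j>|^2 = 77/6.
Compute ||v||^2 = v·v = 13.
Deficit = 13 − 77/6 = 1/6 ≥ 0, confirming Bessel's inequality. (The deficit equals ||v − Σ <v,e_j> e_j||^2, the squared distance from v to span{e_j}.)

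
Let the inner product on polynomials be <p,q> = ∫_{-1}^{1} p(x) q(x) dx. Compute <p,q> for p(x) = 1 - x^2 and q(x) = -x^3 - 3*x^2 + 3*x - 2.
<p,q> = -52/15

Expand the product: p(x)·q(x) = x^5 + 3*x^4 - 4*x^3 - x^2 + 3*x - 2.
∫_{-1}^{1} of each monomial x^k gives [2/(k+1) if k even, 0 if k odd]. Integrating term-by-term (or equivalently evaluating the antiderivative F(x) = x^6/6 + 3*x^5/5 - x^4 - x^3/3 + 3*x^2/2 - 2*x at the endpoints):
  F(1) − F(−1) = -16/15 − (12/5) = -52/15.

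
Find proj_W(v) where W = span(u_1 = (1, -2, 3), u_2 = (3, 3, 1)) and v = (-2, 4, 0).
proj_W(v) = (31/133, 316/133, -243/133)

Set up U = [u_1 | ... | u_2] ∈ R^(3×2). The projector onto W = col(U) is P = U (U^T U)^(-1) U^T.
Compute U^T U =
  [14, 0]
  [0, 19],
and U^T v = (-10, 6).
Solve U^T U · c = U^T v for the coefficients: c = (-5/7, 6/19). The projection is proj_W(v) = U c.
Check: (v - proj_W(v)) · u_1 = 0  (should be 0).
Check: (v - proj_W(v)) · u_2 = 0  (should be 0).
Result: proj_W(v) = (31/133, 316/133, -243/133).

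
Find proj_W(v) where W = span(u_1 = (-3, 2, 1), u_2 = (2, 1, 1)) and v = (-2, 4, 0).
proj_W(v) = (-56/25, 14/5, 42/25)

Set up U = [u_1 | ... | u_2] ∈ R^(3×2). The projector onto W = col(U) is P = U (U^T U)^(-1) U^T.
Compute U^T U =
  [14, -3]
  [-3, 6],
and U^T v = (14, 0).
Solve U^T U · c = U^T v for the coefficients: c = (28/25, 14/25). The projection is proj_W(v) = U c.
Check: (v - proj_W(v)) · u_1 = 0  (should be 0).
Check: (v - proj_W(v)) · u_2 = 0  (should be 0).
Result: proj_W(v) = (-56/25, 14/5, 42/25).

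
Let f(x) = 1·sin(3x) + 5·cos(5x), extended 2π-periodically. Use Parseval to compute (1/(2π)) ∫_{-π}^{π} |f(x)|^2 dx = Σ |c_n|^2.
Σ |c_n|^2 = 13

Expand |f|^2 and use orthogonality of {sin(nx), cos(mx)} on [-π, π]:
  ∫_{-π}^{π} sin(nx)^2 dx = π, ∫ cos(mx)^2 dx = π, and cross terms integrate to 0.
So ∫_{-π}^{π} f(x)^2 dx = 1^2 · π + 5^2 · π = (1 + 25)π.
Divide by 2π: (1 + 25)/2 = 13.
By Parseval, this equals Σ |c_n|^2.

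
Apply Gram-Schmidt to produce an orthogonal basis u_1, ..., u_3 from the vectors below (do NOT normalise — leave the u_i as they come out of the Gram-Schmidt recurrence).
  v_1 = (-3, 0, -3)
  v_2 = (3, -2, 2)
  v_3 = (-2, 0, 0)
Orthogonal basis:
  u_1 = (-3, 0, -3)
  u_2 = (1/2, -2, -1/2)
  u_3 = (-8/9, -4/9, 8/9)

Apply the Gram-Schmidt recurrence
  u_1 = v_1
  u_i = v_i − Σ_{j<i} ((v_i · u_j) / (u_j · u_j)) · u_j.

Step by step this gives:
  u_1 = (-3, 0, -3)
  u_2 = (1/2, -2, -1/2)
  u_3 = (-8/9, -4/9, 8/9)

Orthogonality check:
  u_2 · u_1 = 0 (should be 0)
  u_3 · u_1 = 0 (should be 0)
  u_3 · u_2 = 0 (should be 0)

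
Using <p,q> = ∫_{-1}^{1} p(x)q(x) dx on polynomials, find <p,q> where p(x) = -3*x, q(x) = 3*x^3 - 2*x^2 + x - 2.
<p,q> = -28/5

Expand the product: p(x)·q(x) = -9*x^4 + 6*x^3 - 3*x^2 + 6*x.
∫_{-1}^{1} of each monomial x^k gives [2/(k+1) if k even, 0 if k odd]. Integrating term-by-term (or equivalently evaluating the antiderivative F(x) = -9*x^5/5 + 3*x^4/2 - x^3 + 3*x^2 at the endpoints):
  F(1) − F(−1) = 17/10 − (73/10) = -28/5.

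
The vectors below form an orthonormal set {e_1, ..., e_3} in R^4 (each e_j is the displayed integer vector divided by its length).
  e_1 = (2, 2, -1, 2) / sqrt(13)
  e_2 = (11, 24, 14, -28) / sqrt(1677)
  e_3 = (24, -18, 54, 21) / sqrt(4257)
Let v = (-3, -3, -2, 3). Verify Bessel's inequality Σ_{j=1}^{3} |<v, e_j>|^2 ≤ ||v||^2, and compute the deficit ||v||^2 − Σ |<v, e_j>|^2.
Σ |<v, e_j>|^2 = 998/33; ||v||^2 = 31; deficit = 25/33

Write each e_j = u_j / sqrt(<u_j, u_j>) where u_j is the displayed integer vector. Then <v, e_j> = <v, u_j> / sqrt(<u_j, u_j>), so |<v, e_j>|^2 = <v, u_j>^2 / <u_j, u_j>.
Coefficients: <v, e_1> = -4/sqrt(13), <v, e_2> = -217/sqrt(1677), <v, e_3> = -63/sqrt(4257).
Square and sum: Σ |<v, e_j>|^2 = 998/33.
Compute ||v||^2 = v·v = 31.
Deficit = 31 − 998/33 = 25/33 ≥ 0, confirming Bessel's inequality. (The deficit equals ||v − Σ <v,e_j> e_j||^2, the squared distance from v to span{e_j}.)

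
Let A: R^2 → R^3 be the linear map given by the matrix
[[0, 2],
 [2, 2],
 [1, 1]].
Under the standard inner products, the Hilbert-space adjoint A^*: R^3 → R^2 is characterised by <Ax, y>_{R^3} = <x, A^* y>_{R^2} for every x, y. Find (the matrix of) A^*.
A^* = A^T =
[[0, 2, 1],
 [2, 2, 1]]

For real matrices with standard dot products, the defining identity <Ax, y> = <x, A^* y> gives (Ax)^T y = x^T (A^*) y, i.e. x^T A^T y = x^T (A^*) y. Since this holds for all x, y, we must have A^* = A^T. Therefore
A^* =
[[0, 2, 1],
 [2, 2, 1]].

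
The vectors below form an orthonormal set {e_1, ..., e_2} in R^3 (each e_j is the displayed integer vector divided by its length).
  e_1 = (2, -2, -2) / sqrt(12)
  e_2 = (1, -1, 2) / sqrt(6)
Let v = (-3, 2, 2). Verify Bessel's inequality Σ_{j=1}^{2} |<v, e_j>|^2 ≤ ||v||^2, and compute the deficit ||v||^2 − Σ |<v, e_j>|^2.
Σ |<v, e_j>|^2 = 33/2; ||v||^2 = 17; deficit = 1/2

Write each e_j = u_j / sqrt(<u_j, u_j>) where u_j is the displayed integer vector. Then <v, e_j> = <v, u_j> / sqrt(<u_j, u_j>), so |<v, e_j>|^2 = <v, u_j>^2 / <u_j, u_j>.
Coefficients: <v, e_1> = -14/sqrt(12), <v, e_2> = -1/sqrt(6).
Square and sum: Σ |<v, e_j>|^2 = 33/2.
Compute ||v||^2 = v·v = 17.
Deficit = 17 − 33/2 = 1/2 ≥ 0, confirming Bessel's inequality. (The deficit equals ||v − Σ <v,e_j> e_j||^2, the squared distance from v to span{e_j}.)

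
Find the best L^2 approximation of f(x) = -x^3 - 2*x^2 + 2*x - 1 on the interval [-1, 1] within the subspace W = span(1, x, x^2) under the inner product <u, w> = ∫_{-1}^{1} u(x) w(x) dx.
g(x) = -2*x^2 + 7*x/5 - 1

The best approximation g ∈ W is the orthogonal projection of f onto W. Writing g = a_0 + a_1 x + a_2 x^2, the coefficients solve the normal equations G · a = b where
  G_{ij} = <φ_i, φ_j> and b_i = <f, φ_i>, with φ_0 = 1, φ_1 = x, φ_2 = x^2.
G =
  [2, 0, 2/3]
  [0, 2/3, 0]
  [2/3, 0, 2/5],
b = (-10/3, 14/15, -22/15).
Solving gives a_0 = -1, a_1 = 7/5, a_2 = -2, so
  g(x) = -2*x^2 + 7*x/5 - 1.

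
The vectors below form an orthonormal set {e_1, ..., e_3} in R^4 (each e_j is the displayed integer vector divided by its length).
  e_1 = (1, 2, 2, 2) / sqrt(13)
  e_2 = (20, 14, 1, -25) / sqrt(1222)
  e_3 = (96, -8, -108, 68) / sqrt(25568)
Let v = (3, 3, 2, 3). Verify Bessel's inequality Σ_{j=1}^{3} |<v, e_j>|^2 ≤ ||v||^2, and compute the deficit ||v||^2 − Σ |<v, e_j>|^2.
Σ |<v, e_j>|^2 = 526/17; ||v||^2 = 31; deficit = 1/17

Write each e_j = u_j / sqrt(<u_j, u_j>) where u_j is the displayed integer vector. Then <v, e_j> = <v, u_j> / sqrt(<u_j, u_j>), so |<v, e_j>|^2 = <v, u_j>^2 / <u_j, u_j>.
Coefficients: <v, e_1> = 19/sqrt(13), <v, e_2> = 29/sqrt(1222), <v, e_3> = 252/sqrt(25568).
Square and sum: Σ |<v, e_j>|^2 = 526/17.
Compute ||v||^2 = v·v = 31.
Deficit = 31 − 526/17 = 1/17 ≥ 0, confirming Bessel's inequality. (The deficit equals ||v − Σ <v,e_j> e_j||^2, the squared distance from v to span{e_j}.)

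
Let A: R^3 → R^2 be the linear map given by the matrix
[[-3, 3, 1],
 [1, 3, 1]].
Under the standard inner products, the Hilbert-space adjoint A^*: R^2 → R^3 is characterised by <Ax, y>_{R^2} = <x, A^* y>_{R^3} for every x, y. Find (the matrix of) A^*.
A^* = A^T =
[[-3, 1],
 [3, 3],
 [1, 1]]

For real matrices with standard dot products, the defining identity <Ax, y> = <x, A^* y> gives (Ax)^T y = x^T (A^*) y, i.e. x^T A^T y = x^T (A^*) y. Since this holds for all x, y, we must have A^* = A^T. Therefore
A^* =
[[-3, 1],
 [3, 3],
 [1, 1]].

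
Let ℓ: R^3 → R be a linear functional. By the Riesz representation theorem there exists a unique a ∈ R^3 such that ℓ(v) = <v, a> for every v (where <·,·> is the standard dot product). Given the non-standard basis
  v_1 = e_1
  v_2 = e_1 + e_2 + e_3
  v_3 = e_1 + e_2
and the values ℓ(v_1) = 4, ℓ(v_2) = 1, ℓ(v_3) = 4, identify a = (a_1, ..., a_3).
a = (4, 0, -3)

Write a = (a_1, ..., a_3) in the standard basis. For each basis vector v_i, ℓ(v_i) = <v_i, a> is a linear equation in the a_j's. Collect the n equations into a matrix system V a = ℓ, where row i of V is v_i (expressed in the standard basis). Since V is invertible (lower-triangular with 1s on the diagonal, up to permutation), solve by back-substitution:
  V =
[[1, 0, 0],
 [1, 1, 1],
 [1, 1, 0]]
  V a = (4, 1, 4)
Solving gives a = (4, 0, -3).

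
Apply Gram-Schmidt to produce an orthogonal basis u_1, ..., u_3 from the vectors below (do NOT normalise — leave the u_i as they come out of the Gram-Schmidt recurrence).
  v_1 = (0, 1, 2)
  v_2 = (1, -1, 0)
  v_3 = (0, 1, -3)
Orthogonal basis:
  u_1 = (0, 1, 2)
  u_2 = (1, -4/5, 2/5)
  u_3 = (10/9, 10/9, -5/9)

Apply the Gram-Schmidt recurrence
  u_1 = v_1
  u_i = v_i − Σ_{j<i} ((v_i · u_j) / (u_j · u_j)) · u_j.

Step by step this gives:
  u_1 = (0, 1, 2)
  u_2 = (1, -4/5, 2/5)
  u_3 = (10/9, 10/9, -5/9)

Orthogonality check:
  u_2 · u_1 = 0 (should be 0)
  u_3 · u_1 = 0 (should be 0)
  u_3 · u_2 = 0 (should be 0)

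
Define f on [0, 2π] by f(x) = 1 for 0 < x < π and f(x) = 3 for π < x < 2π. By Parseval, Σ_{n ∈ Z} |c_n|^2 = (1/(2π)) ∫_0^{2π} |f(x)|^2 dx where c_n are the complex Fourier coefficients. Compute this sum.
Σ |c_n|^2 = 5

Parseval equates the L^2 energy of f (normalised by 1/(2π)) with the ℓ^2 sum of its Fourier coefficients: (1/(2π)) ∫_0^{2π} |f|^2 = Σ |c_n|^2.
Compute the left side: (1/(2π)) [∫_0^π 1^2 dx + ∫_π^{2π} 3^2 dx] = (1/(2π)) · (1π + 9π) = (1 + 9)/2 = 5.
So Σ_{n ∈ Z} |c_n|^2 = 5.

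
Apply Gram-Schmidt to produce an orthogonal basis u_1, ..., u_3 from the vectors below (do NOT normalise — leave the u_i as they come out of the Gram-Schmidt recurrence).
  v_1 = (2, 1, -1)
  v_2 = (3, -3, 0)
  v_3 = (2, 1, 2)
Orthogonal basis:
  u_1 = (2, 1, -1)
  u_2 = (2, -7/2, 1/2)
  u_3 = (9/11, 9/11, 27/11)

Apply the Gram-Schmidt recurrence
  u_1 = v_1
  u_i = v_i − Σ_{j<i} ((v_i · u_j) / (u_j · u_j)) · u_j.

Step by step this gives:
  u_1 = (2, 1, -1)
  u_2 = (2, -7/2, 1/2)
  u_3 = (9/11, 9/11, 27/11)

Orthogonality check:
  u_2 · u_1 = 0 (should be 0)
  u_3 · u_1 = 0 (should be 0)
  u_3 · u_2 = 0 (should be 0)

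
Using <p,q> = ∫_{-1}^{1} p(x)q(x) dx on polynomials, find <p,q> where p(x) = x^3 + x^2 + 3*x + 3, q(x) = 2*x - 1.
<p,q> = -28/15

Expand the product: p(x)·q(x) = 2*x^4 + x^3 + 5*x^2 + 3*x - 3.
∫_{-1}^{1} of each monomial x^k gives [2/(k+1) if k even, 0 if k odd]. Integrating term-by-term (or equivalently evaluating the antiderivative F(x) = 2*x^5/5 + x^4/4 + 5*x^3/3 + 3*x^2/2 - 3*x at the endpoints):
  F(1) − F(−1) = 49/60 − (161/60) = -28/15.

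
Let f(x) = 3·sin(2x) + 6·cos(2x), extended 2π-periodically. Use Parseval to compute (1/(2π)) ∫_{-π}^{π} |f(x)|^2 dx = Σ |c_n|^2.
Σ |c_n|^2 = 45/2

Expand |f|^2 and use orthogonality of {sin(nx), cos(mx)} on [-π, π]:
  ∫_{-π}^{π} sin(nx)^2 dx = π, ∫ cos(mx)^2 dx = π, and cross terms integrate to 0.
So ∫_{-π}^{π} f(x)^2 dx = 3^2 · π + 6^2 · π = (9 + 36)π.
Divide by 2π: (9 + 36)/2 = 45/2.
By Parseval, this equals Σ |c_n|^2.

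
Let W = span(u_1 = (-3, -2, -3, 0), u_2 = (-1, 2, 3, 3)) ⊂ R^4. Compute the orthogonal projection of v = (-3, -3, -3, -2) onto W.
proj_W(v) = (-480/203, -528/203, -792/203, -234/203)

Set up U = [u_1 | ... | u_2] ∈ R^(4×2). The projector onto W = col(U) is P = U (U^T U)^(-1) U^T.
Compute U^T U =
  [22, -10]
  [-10, 23],
and U^T v = (24, -18).
Solve U^T U · c = U^T v for the coefficients: c = (186/203, -78/203). The projection is proj_W(v) = U c.
Check: (v - proj_W(v)) · u_1 = 0  (should be 0).
Check: (v - proj_W(v)) · u_2 = 0  (should be 0).
Result: proj_W(v) = (-480/203, -528/203, -792/203, -234/203).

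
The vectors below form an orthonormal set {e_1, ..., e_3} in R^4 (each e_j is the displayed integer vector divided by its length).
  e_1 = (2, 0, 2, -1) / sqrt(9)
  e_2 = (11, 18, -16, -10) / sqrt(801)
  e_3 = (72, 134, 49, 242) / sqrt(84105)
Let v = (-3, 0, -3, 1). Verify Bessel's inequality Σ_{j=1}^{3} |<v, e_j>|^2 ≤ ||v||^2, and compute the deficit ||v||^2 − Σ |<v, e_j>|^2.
Σ |<v, e_j>|^2 = 17939/945; ||v||^2 = 19; deficit = 16/945

Write each e_j = u_j / sqrt(<u_j, u_j>) where u_j is the displayed integer vector. Then <v, e_j> = <v, u_j> / sqrt(<u_j, u_j>), so |<v, e_j>|^2 = <v, u_j>^2 / <u_j, u_j>.
Coefficients: <v, e_1> = -13/sqrt(9), <v, e_2> = 5/sqrt(801), <v, e_3> = -121/sqrt(84105).
Square and sum: Σ |<v, e_j>|^2 = 17939/945.
Compute ||v||^2 = v·v = 19.
Deficit = 19 − 17939/945 = 16/945 ≥ 0, confirming Bessel's inequality. (The deficit equals ||v − Σ <v,e_j> e_j||^2, the squared distance from v to span{e_j}.)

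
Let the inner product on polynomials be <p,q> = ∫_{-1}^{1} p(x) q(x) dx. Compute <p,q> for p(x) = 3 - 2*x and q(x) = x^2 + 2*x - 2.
<p,q> = -38/3

Expand the product: p(x)·q(x) = -2*x^3 - x^2 + 10*x - 6.
∫_{-1}^{1} of each monomial x^k gives [2/(k+1) if k even, 0 if k odd]. Integrating term-by-term (or equivalently evaluating the antiderivative F(x) = -x^4/2 - x^3/3 + 5*x^2 - 6*x at the endpoints):
  F(1) − F(−1) = -11/6 − (65/6) = -38/3.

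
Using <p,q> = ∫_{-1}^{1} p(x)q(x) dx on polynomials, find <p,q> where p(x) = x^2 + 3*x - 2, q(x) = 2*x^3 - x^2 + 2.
<p,q> = -10/3

Expand the product: p(x)·q(x) = 2*x^5 + 5*x^4 - 7*x^3 + 4*x^2 + 6*x - 4.
∫_{-1}^{1} of each monomial x^k gives [2/(k+1) if k even, 0 if k odd]. Integrating term-by-term (or equivalently evaluating the antiderivative F(x) = x^6/3 + x^5 - 7*x^4/4 + 4*x^3/3 + 3*x^2 - 4*x at the endpoints):
  F(1) − F(−1) = -1/12 − (13/4) = -10/3.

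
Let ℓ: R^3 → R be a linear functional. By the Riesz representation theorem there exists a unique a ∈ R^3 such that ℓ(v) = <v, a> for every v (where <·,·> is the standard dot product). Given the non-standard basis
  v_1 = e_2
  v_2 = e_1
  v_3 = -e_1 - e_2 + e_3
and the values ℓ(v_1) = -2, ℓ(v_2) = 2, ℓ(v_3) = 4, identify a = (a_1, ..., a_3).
a = (2, -2, 4)

Write a = (a_1, ..., a_3) in the standard basis. For each basis vector v_i, ℓ(v_i) = <v_i, a> is a linear equation in the a_j's. Collect the n equations into a matrix system V a = ℓ, where row i of V is v_i (expressed in the standard basis). Since V is invertible (lower-triangular with 1s on the diagonal, up to permutation), solve by back-substitution:
  V =
[[0, 1, 0],
 [1, 0, 0],
 [-1, -1, 1]]
  V a = (-2, 2, 4)
Solving gives a = (2, -2, 4).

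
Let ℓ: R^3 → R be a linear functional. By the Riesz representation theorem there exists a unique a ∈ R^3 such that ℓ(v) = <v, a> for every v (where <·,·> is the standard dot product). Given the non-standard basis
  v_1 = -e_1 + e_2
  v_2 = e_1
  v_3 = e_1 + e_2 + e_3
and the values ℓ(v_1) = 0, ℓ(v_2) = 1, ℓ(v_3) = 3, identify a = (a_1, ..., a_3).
a = (1, 1, 1)

Write a = (a_1, ..., a_3) in the standard basis. For each basis vector v_i, ℓ(v_i) = <v_i, a> is a linear equation in the a_j's. Collect the n equations into a matrix system V a = ℓ, where row i of V is v_i (expressed in the standard basis). Since V is invertible (lower-triangular with 1s on the diagonal, up to permutation), solve by back-substitution:
  V =
[[-1, 1, 0],
 [1, 0, 0],
 [1, 1, 1]]
  V a = (0, 1, 3)
Solving gives a = (1, 1, 1).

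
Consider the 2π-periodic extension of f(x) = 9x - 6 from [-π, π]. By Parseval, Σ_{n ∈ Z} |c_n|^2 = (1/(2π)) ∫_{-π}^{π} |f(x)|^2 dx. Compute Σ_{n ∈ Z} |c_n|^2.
Σ |c_n|^2 = 27π^2 + 36

Expand and integrate term by term over [-π, π]:
  ∫ (9x)^2 dx = 81·(2π^3/3); ∫ 2·9·(-6)·x dx = 0 (odd integrand); ∫ (-6)^2 dx = 36·2π.
So (1/(2π)) ∫_{-π}^{π} (9x - 6)^2 dx = 81π^2/3 + 36 = 27π^2 + 36.
Parseval ⇒ Σ |c_n|^2 = 27π^2 + 36.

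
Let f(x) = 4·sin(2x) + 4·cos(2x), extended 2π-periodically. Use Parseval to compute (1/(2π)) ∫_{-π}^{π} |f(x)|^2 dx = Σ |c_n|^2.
Σ |c_n|^2 = 16

Expand |f|^2 and use orthogonality of {sin(nx), cos(mx)} on [-π, π]:
  ∫_{-π}^{π} sin(nx)^2 dx = π, ∫ cos(mx)^2 dx = π, and cross terms integrate to 0.
So ∫_{-π}^{π} f(x)^2 dx = 4^2 · π + 4^2 · π = (16 + 16)π.
Divide by 2π: (16 + 16)/2 = 16.
By Parseval, this equals Σ |c_n|^2.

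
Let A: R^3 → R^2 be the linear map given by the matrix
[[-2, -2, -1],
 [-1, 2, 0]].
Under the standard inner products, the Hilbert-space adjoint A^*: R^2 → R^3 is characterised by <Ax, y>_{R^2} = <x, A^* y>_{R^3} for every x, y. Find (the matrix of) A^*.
A^* = A^T =
[[-2, -1],
 [-2, 2],
 [-1, 0]]

For real matrices with standard dot products, the defining identity <Ax, y> = <x, A^* y> gives (Ax)^T y = x^T (A^*) y, i.e. x^T A^T y = x^T (A^*) y. Since this holds for all x, y, we must have A^* = A^T. Therefore
A^* =
[[-2, -1],
 [-2, 2],
 [-1, 0]].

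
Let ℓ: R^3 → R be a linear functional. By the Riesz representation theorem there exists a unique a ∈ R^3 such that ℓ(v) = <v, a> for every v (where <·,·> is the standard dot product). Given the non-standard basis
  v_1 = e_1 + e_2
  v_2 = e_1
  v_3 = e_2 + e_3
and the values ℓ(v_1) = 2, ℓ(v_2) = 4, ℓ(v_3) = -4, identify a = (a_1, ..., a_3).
a = (4, -2, -2)

Write a = (a_1, ..., a_3) in the standard basis. For each basis vector v_i, ℓ(v_i) = <v_i, a> is a linear equation in the a_j's. Collect the n equations into a matrix system V a = ℓ, where row i of V is v_i (expressed in the standard basis). Since V is invertible (lower-triangular with 1s on the diagonal, up to permutation), solve by back-substitution:
  V =
[[1, 1, 0],
 [1, 0, 0],
 [0, 1, 1]]
  V a = (2, 4, -4)
Solving gives a = (4, -2, -2).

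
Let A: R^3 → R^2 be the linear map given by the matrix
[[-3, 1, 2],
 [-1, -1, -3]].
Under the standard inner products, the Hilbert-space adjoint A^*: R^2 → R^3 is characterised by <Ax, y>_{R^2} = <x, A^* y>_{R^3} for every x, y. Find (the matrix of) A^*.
A^* = A^T =
[[-3, -1],
 [1, -1],
 [2, -3]]

For real matrices with standard dot products, the defining identity <Ax, y> = <x, A^* y> gives (Ax)^T y = x^T (A^*) y, i.e. x^T A^T y = x^T (A^*) y. Since this holds for all x, y, we must have A^* = A^T. Therefore
A^* =
[[-3, -1],
 [1, -1],
 [2, -3]].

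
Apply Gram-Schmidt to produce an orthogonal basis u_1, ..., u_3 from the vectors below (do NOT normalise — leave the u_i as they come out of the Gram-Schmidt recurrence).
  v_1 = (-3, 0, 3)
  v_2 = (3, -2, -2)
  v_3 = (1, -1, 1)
Orthogonal basis:
  u_1 = (-3, 0, 3)
  u_2 = (1/2, -2, 1/2)
  u_3 = (2/3, 1/3, 2/3)

Apply the Gram-Schmidt recurrence
  u_1 = v_1
  u_i = v_i − Σ_{j<i} ((v_i · u_j) / (u_j · u_j)) · u_j.

Step by step this gives:
  u_1 = (-3, 0, 3)
  u_2 = (1/2, -2, 1/2)
  u_3 = (2/3, 1/3, 2/3)

Orthogonality check:
  u_2 · u_1 = 0 (should be 0)
  u_3 · u_1 = 0 (should be 0)
  u_3 · u_2 = 0 (should be 0)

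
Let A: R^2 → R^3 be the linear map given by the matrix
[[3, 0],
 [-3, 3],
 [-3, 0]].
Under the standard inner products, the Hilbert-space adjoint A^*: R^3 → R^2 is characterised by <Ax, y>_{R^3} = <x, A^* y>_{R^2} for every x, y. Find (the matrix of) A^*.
A^* = A^T =
[[3, -3, -3],
 [0, 3, 0]]

For real matrices with standard dot products, the defining identity <Ax, y> = <x, A^* y> gives (Ax)^T y = x^T (A^*) y, i.e. x^T A^T y = x^T (A^*) y. Since this holds for all x, y, we must have A^* = A^T. Therefore
A^* =
[[3, -3, -3],
 [0, 3, 0]].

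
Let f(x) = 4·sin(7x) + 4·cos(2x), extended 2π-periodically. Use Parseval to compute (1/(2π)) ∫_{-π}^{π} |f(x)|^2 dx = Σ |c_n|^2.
Σ |c_n|^2 = 16

Expand |f|^2 and use orthogonality of {sin(nx), cos(mx)} on [-π, π]:
  ∫_{-π}^{π} sin(nx)^2 dx = π, ∫ cos(mx)^2 dx = π, and cross terms integrate to 0.
So ∫_{-π}^{π} f(x)^2 dx = 4^2 · π + 4^2 · π = (16 + 16)π.
Divide by 2π: (16 + 16)/2 = 16.
By Parseval, this equals Σ |c_n|^2.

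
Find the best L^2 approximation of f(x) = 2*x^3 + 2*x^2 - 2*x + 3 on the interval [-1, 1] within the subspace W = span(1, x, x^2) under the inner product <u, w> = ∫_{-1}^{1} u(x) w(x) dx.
g(x) = 2*x^2 - 4*x/5 + 3

The best approximation g ∈ W is the orthogonal projection of f onto W. Writing g = a_0 + a_1 x + a_2 x^2, the coefficients solve the normal equations G · a = b where
  G_{ij} = <φ_i, φ_j> and b_i = <f, φ_i>, with φ_0 = 1, φ_1 = x, φ_2 = x^2.
G =
  [2, 0, 2/3]
  [0, 2/3, 0]
  [2/3, 0, 2/5],
b = (22/3, -8/15, 14/5).
Solving gives a_0 = 3, a_1 = -4/5, a_2 = 2, so
  g(x) = 2*x^2 - 4*x/5 + 3.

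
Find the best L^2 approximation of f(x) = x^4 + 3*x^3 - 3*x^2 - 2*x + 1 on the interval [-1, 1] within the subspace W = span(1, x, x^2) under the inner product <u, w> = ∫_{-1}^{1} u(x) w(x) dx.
g(x) = -15*x^2/7 - x/5 + 32/35

The best approximation g ∈ W is the orthogonal projection of f onto W. Writing g = a_0 + a_1 x + a_2 x^2, the coefficients solve the normal equations G · a = b where
  G_{ij} = <φ_i, φ_j> and b_i = <f, φ_i>, with φ_0 = 1, φ_1 = x, φ_2 = x^2.
G =
  [2, 0, 2/3]
  [0, 2/3, 0]
  [2/3, 0, 2/5],
b = (2/5, -2/15, -26/105).
Solving gives a_0 = 32/35, a_1 = -1/5, a_2 = -15/7, so
  g(x) = -15*x^2/7 - x/5 + 32/35.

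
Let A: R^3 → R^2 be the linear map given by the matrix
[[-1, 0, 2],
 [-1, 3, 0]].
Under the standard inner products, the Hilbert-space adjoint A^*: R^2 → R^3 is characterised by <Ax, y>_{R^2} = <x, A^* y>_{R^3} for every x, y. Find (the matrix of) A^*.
A^* = A^T =
[[-1, -1],
 [0, 3],
 [2, 0]]

For real matrices with standard dot products, the defining identity <Ax, y> = <x, A^* y> gives (Ax)^T y = x^T (A^*) y, i.e. x^T A^T y = x^T (A^*) y. Since this holds for all x, y, we must have A^* = A^T. Therefore
A^* =
[[-1, -1],
 [0, 3],
 [2, 0]].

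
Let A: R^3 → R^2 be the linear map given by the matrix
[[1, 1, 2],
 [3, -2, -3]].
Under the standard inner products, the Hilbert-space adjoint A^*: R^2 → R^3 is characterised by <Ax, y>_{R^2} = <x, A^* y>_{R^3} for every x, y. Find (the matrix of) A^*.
A^* = A^T =
[[1, 3],
 [1, -2],
 [2, -3]]

For real matrices with standard dot products, the defining identity <Ax, y> = <x, A^* y> gives (Ax)^T y = x^T (A^*) y, i.e. x^T A^T y = x^T (A^*) y. Since this holds for all x, y, we must have A^* = A^T. Therefore
A^* =
[[1, 3],
 [1, -2],
 [2, -3]].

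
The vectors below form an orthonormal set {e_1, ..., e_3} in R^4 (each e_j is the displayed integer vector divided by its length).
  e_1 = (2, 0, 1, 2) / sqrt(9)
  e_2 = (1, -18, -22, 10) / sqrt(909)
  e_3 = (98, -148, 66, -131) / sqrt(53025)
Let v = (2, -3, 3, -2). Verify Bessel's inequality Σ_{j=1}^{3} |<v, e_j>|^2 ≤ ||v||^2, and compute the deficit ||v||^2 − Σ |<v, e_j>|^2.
Σ |<v, e_j>|^2 = 521/21; ||v||^2 = 26; deficit = 25/21

Write each e_j = u_j / sqrt(<u_j, u_j>) where u_j is the displayed integer vector. Then <v, e_j> = <v, u_j> / sqrt(<u_j, u_j>), so |<v, e_j>|^2 = <v, u_j>^2 / <u_j, u_j>.
Coefficients: <v, e_1> = 3/sqrt(9), <v, e_2> = -30/sqrt(909), <v, e_3> = 1100/sqrt(53025).
Square and sum: Σ |<v, e_j>|^2 = 521/21.
Compute ||v||^2 = v·v = 26.
Deficit = 26 − 521/21 = 25/21 ≥ 0, confirming Bessel's inequality. (The deficit equals ||v − Σ <v,e_j> e_j||^2, the squared distance from v to span{e_j}.)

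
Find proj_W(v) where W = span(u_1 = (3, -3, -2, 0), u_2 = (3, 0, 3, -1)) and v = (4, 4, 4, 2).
proj_W(v) = (870/409, 654/409, 1960/409, -508/409)

Set up U = [u_1 | ... | u_2] ∈ R^(4×2). The projector onto W = col(U) is P = U (U^T U)^(-1) U^T.
Compute U^T U =
  [22, 3]
  [3, 19],
and U^T v = (-8, 22).
Solve U^T U · c = U^T v for the coefficients: c = (-218/409, 508/409). The projection is proj_W(v) = U c.
Check: (v - proj_W(v)) · u_1 = 0  (should be 0).
Check: (v - proj_W(v)) · u_2 = 0  (should be 0).
Result: proj_W(v) = (870/409, 654/409, 1960/409, -508/409).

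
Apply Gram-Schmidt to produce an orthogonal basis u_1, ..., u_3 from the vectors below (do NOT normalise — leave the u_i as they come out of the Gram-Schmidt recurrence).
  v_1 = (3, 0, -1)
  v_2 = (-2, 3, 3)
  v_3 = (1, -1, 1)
Orthogonal basis:
  u_1 = (3, 0, -1)
  u_2 = (7/10, 3, 21/10)
  u_3 = (57/139, -133/139, 171/139)

Apply the Gram-Schmidt recurrence
  u_1 = v_1
  u_i = v_i − Σ_{j<i} ((v_i · u_j) / (u_j · u_j)) · u_j.

Step by step this gives:
  u_1 = (3, 0, -1)
  u_2 = (7/10, 3, 21/10)
  u_3 = (57/139, -133/139, 171/139)

Orthogonality check:
  u_2 · u_1 = 0 (should be 0)
  u_3 · u_1 = 0 (should be 0)
  u_3 · u_2 = 0 (should be 0)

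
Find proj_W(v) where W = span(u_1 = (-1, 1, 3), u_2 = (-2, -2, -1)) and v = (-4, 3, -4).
proj_W(v) = (-5/6, -43/30, -22/15)

Set up U = [u_1 | ... | u_2] ∈ R^(3×2). The projector onto W = col(U) is P = U (U^T U)^(-1) U^T.
Compute U^T U =
  [11, -3]
  [-3, 9],
and U^T v = (-5, 6).
Solve U^T U · c = U^T v for the coefficients: c = (-3/10, 17/30). The projection is proj_W(v) = U c.
Check: (v - proj_W(v)) · u_1 = 0  (should be 0).
Check: (v - proj_W(v)) · u_2 = 0  (should be 0).
Result: proj_W(v) = (-5/6, -43/30, -22/15).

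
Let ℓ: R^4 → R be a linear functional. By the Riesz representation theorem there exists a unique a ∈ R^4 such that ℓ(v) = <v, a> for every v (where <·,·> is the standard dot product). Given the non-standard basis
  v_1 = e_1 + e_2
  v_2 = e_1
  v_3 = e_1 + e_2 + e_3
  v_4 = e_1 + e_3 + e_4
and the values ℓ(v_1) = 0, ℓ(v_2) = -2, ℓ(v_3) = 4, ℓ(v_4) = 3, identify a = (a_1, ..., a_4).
a = (-2, 2, 4, 1)

Write a = (a_1, ..., a_4) in the standard basis. For each basis vector v_i, ℓ(v_i) = <v_i, a> is a linear equation in the a_j's. Collect the n equations into a matrix system V a = ℓ, where row i of V is v_i (expressed in the standard basis). Since V is invertible (lower-triangular with 1s on the diagonal, up to permutation), solve by back-substitution:
  V =
[[1, 1, 0, 0],
 [1, 0, 0, 0],
 [1, 1, 1, 0],
 [1, 0, 1, 1]]
  V a = (0, -2, 4, 3)
Solving gives a = (-2, 2, 4, 1).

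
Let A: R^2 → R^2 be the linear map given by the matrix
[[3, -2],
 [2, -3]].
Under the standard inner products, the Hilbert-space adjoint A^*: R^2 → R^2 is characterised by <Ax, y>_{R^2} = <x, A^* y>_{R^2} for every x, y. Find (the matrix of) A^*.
A^* = A^T =
[[3, 2],
 [-2, -3]]

For real matrices with standard dot products, the defining identity <Ax, y> = <x, A^* y> gives (Ax)^T y = x^T (A^*) y, i.e. x^T A^T y = x^T (A^*) y. Since this holds for all x, y, we must have A^* = A^T. Therefore
A^* =
[[3, 2],
 [-2, -3]].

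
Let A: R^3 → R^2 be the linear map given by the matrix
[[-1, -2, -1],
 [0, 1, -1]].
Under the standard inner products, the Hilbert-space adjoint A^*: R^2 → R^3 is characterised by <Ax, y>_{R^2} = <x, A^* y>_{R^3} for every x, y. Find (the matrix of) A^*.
A^* = A^T =
[[-1, 0],
 [-2, 1],
 [-1, -1]]

For real matrices with standard dot products, the defining identity <Ax, y> = <x, A^* y> gives (Ax)^T y = x^T (A^*) y, i.e. x^T A^T y = x^T (A^*) y. Since this holds for all x, y, we must have A^* = A^T. Therefore
A^* =
[[-1, 0],
 [-2, 1],
 [-1, -1]].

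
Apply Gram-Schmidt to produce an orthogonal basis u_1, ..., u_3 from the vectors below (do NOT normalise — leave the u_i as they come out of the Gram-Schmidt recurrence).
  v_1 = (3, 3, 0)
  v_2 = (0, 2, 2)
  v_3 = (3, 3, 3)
Orthogonal basis:
  u_1 = (3, 3, 0)
  u_2 = (-1, 1, 2)
  u_3 = (1, -1, 1)

Apply the Gram-Schmidt recurrence
  u_1 = v_1
  u_i = v_i − Σ_{j<i} ((v_i · u_j) / (u_j · u_j)) · u_j.

Step by step this gives:
  u_1 = (3, 3, 0)
  u_2 = (-1, 1, 2)
  u_3 = (1, -1, 1)

Orthogonality check:
  u_2 · u_1 = 0 (should be 0)
  u_3 · u_1 = 0 (should be 0)
  u_3 · u_2 = 0 (should be 0)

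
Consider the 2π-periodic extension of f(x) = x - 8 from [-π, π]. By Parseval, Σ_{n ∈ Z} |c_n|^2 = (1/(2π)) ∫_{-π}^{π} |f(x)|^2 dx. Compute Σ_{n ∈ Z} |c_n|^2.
Σ |c_n|^2 = π^2/3 + 64

Expand and integrate term by term over [-π, π]:
  ∫ (x)^2 dx = 1·(2π^3/3); ∫ 2·1·(-8)·x dx = 0 (odd integrand); ∫ (-8)^2 dx = 64·2π.
So (1/(2π)) ∫_{-π}^{π} (x - 8)^2 dx = 1π^2/3 + 64 = π^2/3 + 64.
Parseval ⇒ Σ |c_n|^2 = π^2/3 + 64.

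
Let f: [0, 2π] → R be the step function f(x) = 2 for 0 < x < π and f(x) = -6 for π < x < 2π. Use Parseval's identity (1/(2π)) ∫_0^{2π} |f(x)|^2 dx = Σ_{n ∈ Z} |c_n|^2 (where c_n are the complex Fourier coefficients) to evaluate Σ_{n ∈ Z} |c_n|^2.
Σ |c_n|^2 = 20

Parseval equates the L^2 energy of f (normalised by 1/(2π)) with the ℓ^2 sum of its Fourier coefficients: (1/(2π)) ∫_0^{2π} |f|^2 = Σ |c_n|^2.
Compute the left side: (1/(2π)) [∫_0^π 2^2 dx + ∫_π^{2π} (-6)^2 dx] = (1/(2π)) · (4π + 36π) = (4 + 36)/2 = 20.
So Σ_{n ∈ Z} |c_n|^2 = 20.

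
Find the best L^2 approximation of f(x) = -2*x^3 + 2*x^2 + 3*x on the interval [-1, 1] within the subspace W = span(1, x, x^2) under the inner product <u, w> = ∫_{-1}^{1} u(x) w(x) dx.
g(x) = 2*x^2 + 9*x/5

The best approximation g ∈ W is the orthogonal projection of f onto W. Writing g = a_0 + a_1 x + a_2 x^2, the coefficients solve the normal equations G · a = b where
  G_{ij} = <φ_i, φ_j> and b_i = <f, φ_i>, with φ_0 = 1, φ_1 = x, φ_2 = x^2.
G =
  [2, 0, 2/3]
  [0, 2/3, 0]
  [2/3, 0, 2/5],
b = (4/3, 6/5, 4/5).
Solving gives a_0 = 0, a_1 = 9/5, a_2 = 2, so
  g(x) = 2*x^2 + 9*x/5.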